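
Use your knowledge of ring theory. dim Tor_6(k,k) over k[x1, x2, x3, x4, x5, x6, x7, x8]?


Koszul: C(n,i)=C(8,6)=28


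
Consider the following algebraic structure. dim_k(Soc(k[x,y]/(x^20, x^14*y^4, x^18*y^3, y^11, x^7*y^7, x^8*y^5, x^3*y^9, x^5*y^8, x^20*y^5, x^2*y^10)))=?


Socle = ann(m) = span of standard monomials u with x*u, y*u in I (staircase corners).
Redundant generators: x^20*y^5
Minimal generators: x^20, x^18*y^3, x^14*y^4, x^8*y^5, x^7*y^7, x^5*y^8, x^3*y^9, x^2*y^10, y^11
Corners: xy^10, x^2y^9, x^4y^8, x^6y^7, x^7y^6, x^13y^4, x^17y^3, x^19y^2
Socle dim=8


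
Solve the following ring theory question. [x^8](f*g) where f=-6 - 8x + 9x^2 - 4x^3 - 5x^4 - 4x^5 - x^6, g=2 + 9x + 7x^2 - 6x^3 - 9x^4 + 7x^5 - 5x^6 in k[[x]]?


[x^8] = sum a_i*b_j, i+j=8
  9*-5=-45
  -4*7=-28
  -5*-9=45
  -4*-6=24
  -1*7=-7
Sum=-11


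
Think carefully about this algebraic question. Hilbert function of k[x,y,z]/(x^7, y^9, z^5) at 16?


Need i<7, j<9, k<5 with i+j+k=16.
For each i, j ranges over max(0,16-i-4)..min(8,16-i):
  i=0: j in [12,8] -> 0
  i=1: j in [11,8] -> 0
  i=2: j in [10,8] -> 0
  i=3: j in [9,8] -> 0
  i=4: j in [8,8] -> 1
  i=5: j in [7,8] -> 2
  i=6: j in [6,8] -> 3
H(16) = 0+0+0+0+1+2+3 = 6


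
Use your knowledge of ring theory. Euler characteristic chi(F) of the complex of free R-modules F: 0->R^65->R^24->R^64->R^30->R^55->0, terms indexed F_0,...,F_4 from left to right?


chi = sum (-1)^i * rank:
(-1)^0*65=65
(-1)^1*24=-24
(-1)^2*64=64
(-1)^3*30=-30
(-1)^4*55=55
chi=130


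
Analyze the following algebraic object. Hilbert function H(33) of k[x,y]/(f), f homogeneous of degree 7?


H(t)=d for t>=d-1.
d=7, t=33
H(33)=7


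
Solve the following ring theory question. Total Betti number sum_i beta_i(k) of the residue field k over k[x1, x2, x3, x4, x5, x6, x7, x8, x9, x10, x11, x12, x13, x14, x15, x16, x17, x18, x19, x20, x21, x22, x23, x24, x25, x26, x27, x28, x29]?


Koszul resolution: beta_i(k)=C(n,i), n=29
sum_i C(29,i) = 2^29 = 536870912


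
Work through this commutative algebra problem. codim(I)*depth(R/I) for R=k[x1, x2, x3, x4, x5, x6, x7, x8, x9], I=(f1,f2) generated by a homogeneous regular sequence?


codim=2, depth=dim(R/I)=9-2=7
Product=2*7=14


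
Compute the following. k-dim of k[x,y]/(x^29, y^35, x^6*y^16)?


k[x,y]/I, I = (x^29, y^35, x^6*y^16)
Rect: 29x35=1015. Corner: (29-6)x(35-16)=437.
dim = 1015-437 = 578


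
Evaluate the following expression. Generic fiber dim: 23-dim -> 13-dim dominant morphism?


dim(fiber)=dim(X)-dim(Y)=23-13=10


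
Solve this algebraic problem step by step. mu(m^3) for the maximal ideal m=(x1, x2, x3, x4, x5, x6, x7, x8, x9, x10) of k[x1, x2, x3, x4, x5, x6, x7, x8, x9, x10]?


Graded Nakayama: mu(m^d) = dim_k (m^d/m^(d+1)) = #degree-3 monomials in 10 vars
C(n+d-1,d)=C(12,3)=220


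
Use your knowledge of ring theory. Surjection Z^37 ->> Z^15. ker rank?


rank(ker) = 37-15 = 22


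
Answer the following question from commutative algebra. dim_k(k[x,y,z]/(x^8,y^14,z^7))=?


Basis: x^iy^jz^k, i<8,j<14,k<7
8*14*7=784


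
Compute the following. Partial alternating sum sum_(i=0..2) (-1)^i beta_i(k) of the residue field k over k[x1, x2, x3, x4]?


Koszul resolution: beta_i(k)=C(n,i), n=4
sum_(i=0..p) (-1)^i C(n,i) = (-1)^p C(n-1,p)
(-1)^2*C(3,2) = (-1)^2*3 = 3


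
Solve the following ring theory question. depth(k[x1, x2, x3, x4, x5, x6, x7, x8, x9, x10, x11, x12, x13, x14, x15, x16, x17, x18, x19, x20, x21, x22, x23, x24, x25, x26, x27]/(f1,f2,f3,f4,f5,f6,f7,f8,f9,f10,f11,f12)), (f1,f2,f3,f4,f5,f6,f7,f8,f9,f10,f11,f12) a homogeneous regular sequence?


depth(R)=27
depth(R/I)=27-12=15


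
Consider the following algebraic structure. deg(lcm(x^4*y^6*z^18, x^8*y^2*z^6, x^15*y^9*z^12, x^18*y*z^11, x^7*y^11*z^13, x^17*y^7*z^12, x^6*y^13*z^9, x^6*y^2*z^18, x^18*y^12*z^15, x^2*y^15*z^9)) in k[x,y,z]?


lcm = componentwise max:
x: max(4,8,15,18,7,17,6,6,18,2)=18
y: max(6,2,9,1,11,7,13,2,12,15)=15
z: max(18,6,12,11,13,12,9,18,15,9)=18
Total=18+15+18=51


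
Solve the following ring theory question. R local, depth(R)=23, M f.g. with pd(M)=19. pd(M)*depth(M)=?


pd+depth=23
depth=23-19=4
pd*depth=19*4=76


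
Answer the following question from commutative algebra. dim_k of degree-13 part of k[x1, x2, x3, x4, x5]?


C(d+n-1,n-1)=C(17,4)=2380


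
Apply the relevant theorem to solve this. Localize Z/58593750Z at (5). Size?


5-primary part: 58593750=5^10*6
Size=5^10=9765625


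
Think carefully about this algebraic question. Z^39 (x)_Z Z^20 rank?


rank(M(x)N) = rank(M)*rank(N)
39*20 = 780


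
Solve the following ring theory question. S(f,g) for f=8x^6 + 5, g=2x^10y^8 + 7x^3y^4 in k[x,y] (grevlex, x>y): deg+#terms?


LT(f)=8x^6, LT(g)=2x^10y^8
lcm(LM)=x^10y^8
S(f,g) (scaled by 16 to clear denominators) = 2x^4y^8*f - 8*g = 10x^4y^8 - 56x^3y^4
2 terms, deg 12.
12+2=14


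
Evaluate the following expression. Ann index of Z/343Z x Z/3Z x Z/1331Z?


Exponent = lcm of the cyclic orders; pairwise coprime => product.
7^3*3^1*11^3=343*3*1331=1369599


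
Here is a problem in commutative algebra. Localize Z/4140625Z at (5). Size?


5-primary part: 4140625=5^7*53
Size=5^7=78125


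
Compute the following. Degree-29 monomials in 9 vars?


C(d+n-1,n-1)=C(37,8)=38608020


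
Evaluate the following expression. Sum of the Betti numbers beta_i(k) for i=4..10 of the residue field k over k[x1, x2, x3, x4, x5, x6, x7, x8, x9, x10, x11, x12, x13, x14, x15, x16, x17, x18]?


Koszul resolution: beta_i(k)=C(n,i), n=18
C(18,4)=3060, C(18,5)=8568, C(18,6)=18564, C(18,7)=31824, C(18,8)=43758, C(18,9)=48620, C(18,10)=43758
Sum=198152


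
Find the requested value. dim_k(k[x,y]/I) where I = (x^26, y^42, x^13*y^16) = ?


k[x,y]/I, I = (x^26, y^42, x^13*y^16)
Rect: 26x42=1092. Corner: (26-13)x(42-16)=338.
dim = 1092-338 = 754


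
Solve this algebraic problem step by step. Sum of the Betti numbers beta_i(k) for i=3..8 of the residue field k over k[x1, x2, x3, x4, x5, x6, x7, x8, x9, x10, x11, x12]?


Koszul resolution: beta_i(k)=C(n,i), n=12
C(12,3)=220, C(12,4)=495, C(12,5)=792, C(12,6)=924, C(12,7)=792, C(12,8)=495
Sum=3718


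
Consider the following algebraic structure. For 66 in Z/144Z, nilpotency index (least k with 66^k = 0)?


66^k mod 144:
k=1: 66
k=2: 36
k=3: 72
k=4: 0
First zero at k = 4


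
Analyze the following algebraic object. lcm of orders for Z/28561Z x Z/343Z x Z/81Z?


Exponent = lcm of the cyclic orders; pairwise coprime => product.
13^4*7^3*3^4=28561*343*81=793510263


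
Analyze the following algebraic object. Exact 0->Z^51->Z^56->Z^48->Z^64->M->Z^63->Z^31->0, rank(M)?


Alt sum=0:
(-1)^0*51 + (-1)^1*56 + (-1)^2*48 + (-1)^3*64 + (-1)^4*? + (-1)^5*63 + (-1)^6*31=0
rank(M)=53


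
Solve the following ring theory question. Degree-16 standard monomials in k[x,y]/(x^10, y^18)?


k[x,y], I = (x^10, y^18), d = 16
Need i < 10 and d-i < 18.
Range: 0 <= i <= 9.
H(16) = 10


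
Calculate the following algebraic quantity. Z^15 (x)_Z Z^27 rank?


rank(M(x)N) = rank(M)*rank(N)
15*27 = 405


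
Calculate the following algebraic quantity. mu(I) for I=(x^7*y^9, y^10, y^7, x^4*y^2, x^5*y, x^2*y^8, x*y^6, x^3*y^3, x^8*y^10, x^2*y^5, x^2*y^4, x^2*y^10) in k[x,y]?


Remove redundant (divisible by others).
x^2*y^8 redundant.
x^7*y^9 redundant.
x^2*y^10 redundant.
x^2*y^5 redundant.
y^10 redundant.
x^8*y^10 redundant.
Min: x^5*y, x^4*y^2, x^3*y^3, x^2*y^4, x*y^6, y^7
Count=6


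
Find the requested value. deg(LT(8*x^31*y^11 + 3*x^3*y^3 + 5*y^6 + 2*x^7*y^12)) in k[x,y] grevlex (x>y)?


LT: 8*x^31*y^11
deg_x=31, deg_y=11
Total=31+11=42


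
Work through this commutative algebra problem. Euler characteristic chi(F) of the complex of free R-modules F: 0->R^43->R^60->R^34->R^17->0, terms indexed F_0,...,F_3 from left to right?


chi = sum (-1)^i * rank:
(-1)^0*43=43
(-1)^1*60=-60
(-1)^2*34=34
(-1)^3*17=-17
chi=0


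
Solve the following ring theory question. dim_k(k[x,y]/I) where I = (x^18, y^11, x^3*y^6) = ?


k[x,y]/I, I = (x^18, y^11, x^3*y^6)
Rect: 18x11=198. Corner: (18-3)x(11-6)=75.
dim = 198-75 = 123


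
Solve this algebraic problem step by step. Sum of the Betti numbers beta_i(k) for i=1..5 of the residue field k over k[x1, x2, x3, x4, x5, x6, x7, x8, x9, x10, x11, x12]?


Koszul resolution: beta_i(k)=C(n,i), n=12
C(12,1)=12, C(12,2)=66, C(12,3)=220, C(12,4)=495, C(12,5)=792
Sum=1585


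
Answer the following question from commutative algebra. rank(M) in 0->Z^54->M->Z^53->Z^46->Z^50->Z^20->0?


Alt sum=0:
(-1)^0*54 + (-1)^1*? + (-1)^2*53 + (-1)^3*46 + (-1)^4*50 + (-1)^5*20=0
rank(M)=91


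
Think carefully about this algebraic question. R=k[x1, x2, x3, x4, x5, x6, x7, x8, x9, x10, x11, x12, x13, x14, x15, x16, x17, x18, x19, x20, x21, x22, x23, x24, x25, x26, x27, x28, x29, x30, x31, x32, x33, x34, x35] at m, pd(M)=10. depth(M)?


pd+depth=depth(R)=35
depth=35-10=25


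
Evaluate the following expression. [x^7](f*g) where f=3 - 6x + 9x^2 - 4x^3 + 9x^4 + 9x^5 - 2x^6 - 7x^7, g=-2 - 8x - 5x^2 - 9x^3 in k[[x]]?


[x^7] = sum a_i*b_j, i+j=7
  9*-9=-81
  9*-5=-45
  -2*-8=16
  -7*-2=14
Sum=-96


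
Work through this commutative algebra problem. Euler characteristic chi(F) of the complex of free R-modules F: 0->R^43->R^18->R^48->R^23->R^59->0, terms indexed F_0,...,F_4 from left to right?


chi = sum (-1)^i * rank:
(-1)^0*43=43
(-1)^1*18=-18
(-1)^2*48=48
(-1)^3*23=-23
(-1)^4*59=59
chi=109


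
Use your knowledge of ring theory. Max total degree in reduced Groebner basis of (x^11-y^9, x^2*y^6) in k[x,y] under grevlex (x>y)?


LT(f1)=x^11, LT(f2)=x^2y^6, lcm=x^11y^6
S(f1,f2) = y^6*f1 - x^9*f2 = -y^15
Reduced GB = {f1, f2, y^15}; degrees 11, 8, 15
Max = 15


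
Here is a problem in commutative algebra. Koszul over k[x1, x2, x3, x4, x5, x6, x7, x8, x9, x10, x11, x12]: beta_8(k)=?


C(n,i)=C(12,8)=495


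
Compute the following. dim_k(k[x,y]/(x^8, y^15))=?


Basis: x^i*y^j, i<8, j<15
8*15=120


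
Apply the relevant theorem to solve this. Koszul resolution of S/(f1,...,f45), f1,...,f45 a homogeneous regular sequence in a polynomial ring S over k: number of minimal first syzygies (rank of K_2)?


Regular sequence => Koszul complex is the minimal free resolution.
Syz_1 minimally generated by Koszul relations f_i*e_j - f_j*e_i (i<j): mu(Syz_1) = beta_2 = C(m,2) = m(m-1)/2
m=45
45*44/2 = 990


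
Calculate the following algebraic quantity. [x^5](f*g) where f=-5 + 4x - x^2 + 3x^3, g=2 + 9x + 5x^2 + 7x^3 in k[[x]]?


[x^5] = sum a_i*b_j, i+j=5
  -1*7=-7
  3*5=15
Sum=8


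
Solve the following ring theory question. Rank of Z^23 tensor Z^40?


rank(M(x)N) = rank(M)*rank(N)
23*40 = 920


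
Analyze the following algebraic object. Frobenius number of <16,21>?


gcd(16,21)=1 => F=ab-a-b=16*21-16-21=336-37=299


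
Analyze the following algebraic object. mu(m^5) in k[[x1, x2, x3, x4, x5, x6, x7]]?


C(n+d-1,d)=C(11,5)=462


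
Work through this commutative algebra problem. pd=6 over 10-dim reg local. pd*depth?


pd+depth=10
depth=10-6=4
pd*depth=6*4=24


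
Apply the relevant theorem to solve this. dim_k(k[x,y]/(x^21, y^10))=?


Basis: x^i*y^j, i<21, j<10
21*10=210


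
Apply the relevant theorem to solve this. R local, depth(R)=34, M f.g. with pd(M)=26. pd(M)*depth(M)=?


pd+depth=34
depth=34-26=8
pd*depth=26*8=208


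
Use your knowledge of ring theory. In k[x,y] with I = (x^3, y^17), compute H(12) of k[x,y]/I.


k[x,y], I = (x^3, y^17), d = 12
Need i < 3 and d-i < 17.
Range: 0 <= i <= 2.
H(12) = 3


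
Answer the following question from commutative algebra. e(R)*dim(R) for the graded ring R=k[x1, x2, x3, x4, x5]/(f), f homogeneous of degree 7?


e(R)=deg(f)=7, dim(R)=5-1=4
e*dim=7*4=28


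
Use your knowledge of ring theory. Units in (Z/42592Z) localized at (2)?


Local ring = Z/32Z.
phi(32) = 2^4*(2-1) = 16


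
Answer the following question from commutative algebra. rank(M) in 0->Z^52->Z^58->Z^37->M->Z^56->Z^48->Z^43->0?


Alt sum=0:
(-1)^0*52 + (-1)^1*58 + (-1)^2*37 + (-1)^3*? + (-1)^4*56 + (-1)^5*48 + (-1)^6*43=0
rank(M)=82


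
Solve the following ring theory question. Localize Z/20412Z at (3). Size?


3-primary part: 20412=3^6*28
Size=3^6=729


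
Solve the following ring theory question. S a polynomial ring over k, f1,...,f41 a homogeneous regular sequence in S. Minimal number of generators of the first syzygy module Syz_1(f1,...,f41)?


Regular sequence => Koszul complex is the minimal free resolution.
Syz_1 minimally generated by Koszul relations f_i*e_j - f_j*e_i (i<j): mu(Syz_1) = beta_2 = C(m,2) = m(m-1)/2
m=41
41*40/2 = 820


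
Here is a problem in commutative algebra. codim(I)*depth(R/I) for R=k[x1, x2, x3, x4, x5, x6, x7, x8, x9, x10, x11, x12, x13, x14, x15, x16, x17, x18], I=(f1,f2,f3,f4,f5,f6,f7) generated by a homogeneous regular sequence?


codim=7, depth=dim(R/I)=18-7=11
Product=7*11=77


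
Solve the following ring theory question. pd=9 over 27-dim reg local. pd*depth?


pd+depth=27
depth=27-9=18
pd*depth=9*18=162


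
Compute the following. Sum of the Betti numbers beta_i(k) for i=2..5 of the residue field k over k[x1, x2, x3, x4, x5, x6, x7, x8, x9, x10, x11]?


Koszul resolution: beta_i(k)=C(n,i), n=11
C(11,2)=55, C(11,3)=165, C(11,4)=330, C(11,5)=462
Sum=1012


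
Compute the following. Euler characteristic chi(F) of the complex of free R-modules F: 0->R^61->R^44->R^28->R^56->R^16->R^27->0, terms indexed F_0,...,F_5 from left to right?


chi = sum (-1)^i * rank:
(-1)^0*61=61
(-1)^1*44=-44
(-1)^2*28=28
(-1)^3*56=-56
(-1)^4*16=16
(-1)^5*27=-27
chi=-22


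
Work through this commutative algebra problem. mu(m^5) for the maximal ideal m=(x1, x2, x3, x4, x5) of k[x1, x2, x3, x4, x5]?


Graded Nakayama: mu(m^d) = dim_k (m^d/m^(d+1)) = #degree-5 monomials in 5 vars
C(n+d-1,d)=C(9,5)=126


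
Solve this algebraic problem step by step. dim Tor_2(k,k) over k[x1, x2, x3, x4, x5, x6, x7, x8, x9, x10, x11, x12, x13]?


Koszul: C(n,i)=C(13,2)=78


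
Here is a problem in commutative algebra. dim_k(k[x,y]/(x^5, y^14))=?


Basis: x^i*y^j, i<5, j<14
5*14=70


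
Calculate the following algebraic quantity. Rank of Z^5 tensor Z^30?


rank(M(x)N) = rank(M)*rank(N)
5*30 = 150


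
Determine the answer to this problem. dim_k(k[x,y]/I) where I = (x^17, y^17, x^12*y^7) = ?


k[x,y]/I, I = (x^17, y^17, x^12*y^7)
Rect: 17x17=289. Corner: (17-12)x(17-7)=50.
dim = 289-50 = 239


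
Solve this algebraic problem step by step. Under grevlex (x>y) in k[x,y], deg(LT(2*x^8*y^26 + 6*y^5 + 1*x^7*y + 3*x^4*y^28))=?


LT: 2*x^8*y^26
deg_x=8, deg_y=26
Total=8+26=34


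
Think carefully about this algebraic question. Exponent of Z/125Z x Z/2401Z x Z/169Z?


Exponent = lcm of the cyclic orders; pairwise coprime => product.
5^3*7^4*13^2=125*2401*169=50721125


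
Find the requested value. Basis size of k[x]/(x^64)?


Basis: 1,x,...,x^63
dim=64


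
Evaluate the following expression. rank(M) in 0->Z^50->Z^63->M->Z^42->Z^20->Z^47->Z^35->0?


Alt sum=0:
(-1)^0*50 + (-1)^1*63 + (-1)^2*? + (-1)^3*42 + (-1)^4*20 + (-1)^5*47 + (-1)^6*35=0
rank(M)=47


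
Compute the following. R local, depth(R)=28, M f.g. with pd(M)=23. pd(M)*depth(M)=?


pd+depth=28
depth=28-23=5
pd*depth=23*5=115


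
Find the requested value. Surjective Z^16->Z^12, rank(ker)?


rank(ker) = 16-12 = 4


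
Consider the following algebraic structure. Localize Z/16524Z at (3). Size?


3-primary part: 16524=3^5*68
Size=3^5=243


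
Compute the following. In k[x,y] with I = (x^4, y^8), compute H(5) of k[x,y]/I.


k[x,y], I = (x^4, y^8), d = 5
Need i < 4 and d-i < 8.
Range: 0 <= i <= 3.
H(5) = 4


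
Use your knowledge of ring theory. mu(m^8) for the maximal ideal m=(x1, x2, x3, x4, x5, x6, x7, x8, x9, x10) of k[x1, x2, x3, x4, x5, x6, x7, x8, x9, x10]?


Graded Nakayama: mu(m^d) = dim_k (m^d/m^(d+1)) = #degree-8 monomials in 10 vars
C(n+d-1,d)=C(17,8)=24310


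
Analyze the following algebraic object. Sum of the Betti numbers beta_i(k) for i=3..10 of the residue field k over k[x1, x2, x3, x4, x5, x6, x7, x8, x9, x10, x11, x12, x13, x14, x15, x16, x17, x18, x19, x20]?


Koszul resolution: beta_i(k)=C(n,i), n=20
C(20,3)=1140, C(20,4)=4845, C(20,5)=15504, C(20,6)=38760, C(20,7)=77520, C(20,8)=125970, C(20,9)=167960, C(20,10)=184756
Sum=616455


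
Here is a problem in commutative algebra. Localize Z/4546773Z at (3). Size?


3-primary part: 4546773=3^10*77
Size=3^10=59049


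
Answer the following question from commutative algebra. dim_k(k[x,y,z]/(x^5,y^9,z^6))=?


Basis: x^iy^jz^k, i<5,j<9,k<6
5*9*6=270


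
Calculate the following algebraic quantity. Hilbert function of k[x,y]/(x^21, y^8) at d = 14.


k[x,y], I = (x^21, y^8), d = 14
Need i < 21 and d-i < 8.
Range: 7 <= i <= 14.
H(14) = 8


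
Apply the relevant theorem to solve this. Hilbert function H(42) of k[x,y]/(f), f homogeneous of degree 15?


H(t)=d for t>=d-1.
d=15, t=42
H(42)=15


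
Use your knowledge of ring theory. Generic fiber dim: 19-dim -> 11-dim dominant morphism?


dim(fiber)=dim(X)-dim(Y)=19-11=8


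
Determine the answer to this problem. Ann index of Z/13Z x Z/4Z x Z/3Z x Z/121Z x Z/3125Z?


Exponent = lcm of the cyclic orders; pairwise coprime => product.
13^1*2^2*3^1*11^2*5^5=13*4*3*121*3125=58987500


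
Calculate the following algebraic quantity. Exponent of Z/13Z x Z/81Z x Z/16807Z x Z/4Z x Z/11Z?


Exponent = lcm of the cyclic orders; pairwise coprime => product.
13^1*3^4*7^5*2^2*11^1=13*81*16807*4*11=778701924


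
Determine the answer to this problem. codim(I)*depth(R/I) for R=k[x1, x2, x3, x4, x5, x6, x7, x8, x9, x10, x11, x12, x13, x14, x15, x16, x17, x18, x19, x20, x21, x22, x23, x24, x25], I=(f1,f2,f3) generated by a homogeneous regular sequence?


codim=3, depth=dim(R/I)=25-3=22
Product=3*22=66


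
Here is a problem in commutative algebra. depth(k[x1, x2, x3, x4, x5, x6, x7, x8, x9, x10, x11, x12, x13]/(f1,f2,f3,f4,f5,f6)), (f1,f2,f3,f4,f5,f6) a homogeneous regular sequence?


depth(R)=13
depth(R/I)=13-6=7


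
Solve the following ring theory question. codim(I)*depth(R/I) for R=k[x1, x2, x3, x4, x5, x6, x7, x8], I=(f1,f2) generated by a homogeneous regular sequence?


codim=2, depth=dim(R/I)=8-2=6
Product=2*6=12


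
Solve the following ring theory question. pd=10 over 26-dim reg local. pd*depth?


pd+depth=26
depth=26-10=16
pd*depth=10*16=160


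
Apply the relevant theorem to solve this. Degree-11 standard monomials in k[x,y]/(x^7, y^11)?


k[x,y], I = (x^7, y^11), d = 11
Need i < 7 and d-i < 11.
Range: 1 <= i <= 6.
H(11) = 6


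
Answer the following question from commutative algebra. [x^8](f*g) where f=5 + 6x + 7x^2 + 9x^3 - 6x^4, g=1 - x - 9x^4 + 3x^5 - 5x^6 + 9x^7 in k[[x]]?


[x^8] = sum a_i*b_j, i+j=8
  6*9=54
  7*-5=-35
  9*3=27
  -6*-9=54
Sum=100


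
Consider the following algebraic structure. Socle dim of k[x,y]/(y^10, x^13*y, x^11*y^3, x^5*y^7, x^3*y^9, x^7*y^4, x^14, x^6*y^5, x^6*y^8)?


Socle = ann(m) = span of standard monomials u with x*u, y*u in I (staircase corners).
Redundant generators: x^6*y^8
Minimal generators: x^14, x^13*y, x^11*y^3, x^7*y^4, x^6*y^5, x^5*y^7, x^3*y^9, y^10
Corners: x^2y^9, x^4y^8, x^5y^6, x^6y^4, x^10y^3, x^12y^2, x^13
Socle dim=7


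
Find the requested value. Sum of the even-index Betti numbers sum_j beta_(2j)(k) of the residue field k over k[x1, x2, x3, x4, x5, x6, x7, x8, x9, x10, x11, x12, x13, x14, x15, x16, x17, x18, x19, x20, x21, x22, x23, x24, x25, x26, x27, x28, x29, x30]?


Koszul resolution: beta_i(k)=C(n,i), n=30
sum_even C(30,i) = 2^(n-1) = 2^29 = 536870912


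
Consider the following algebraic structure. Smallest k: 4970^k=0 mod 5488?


4970^k mod 5488:
k=1: 4970
k=2: 4900
k=3: 2744
k=4: 0
First zero at k = 4


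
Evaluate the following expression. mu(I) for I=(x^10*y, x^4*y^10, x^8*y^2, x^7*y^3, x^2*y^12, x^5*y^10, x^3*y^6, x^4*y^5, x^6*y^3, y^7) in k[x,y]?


Remove redundant (divisible by others).
x^4*y^10 redundant.
x^7*y^3 redundant.
x^5*y^10 redundant.
x^2*y^12 redundant.
Min: x^10*y, x^8*y^2, x^6*y^3, x^4*y^5, x^3*y^6, y^7
Count=6


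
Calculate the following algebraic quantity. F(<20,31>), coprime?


gcd(20,31)=1 => F=ab-a-b=20*31-20-31=620-51=569


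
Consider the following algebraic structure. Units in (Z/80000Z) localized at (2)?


Local ring = Z/128Z.
phi(128) = 2^6*(2-1) = 64


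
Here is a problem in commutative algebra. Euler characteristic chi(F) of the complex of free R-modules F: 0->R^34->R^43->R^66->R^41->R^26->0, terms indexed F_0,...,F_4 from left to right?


chi = sum (-1)^i * rank:
(-1)^0*34=34
(-1)^1*43=-43
(-1)^2*66=66
(-1)^3*41=-41
(-1)^4*26=26
chi=42


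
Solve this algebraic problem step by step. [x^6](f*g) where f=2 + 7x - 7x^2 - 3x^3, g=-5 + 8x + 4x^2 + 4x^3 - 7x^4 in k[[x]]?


[x^6] = sum a_i*b_j, i+j=6
  -7*-7=49
  -3*4=-12
Sum=37


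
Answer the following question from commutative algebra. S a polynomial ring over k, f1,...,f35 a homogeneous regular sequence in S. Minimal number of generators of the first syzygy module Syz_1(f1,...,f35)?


Regular sequence => Koszul complex is the minimal free resolution.
Syz_1 minimally generated by Koszul relations f_i*e_j - f_j*e_i (i<j): mu(Syz_1) = beta_2 = C(m,2) = m(m-1)/2
m=35
35*34/2 = 595


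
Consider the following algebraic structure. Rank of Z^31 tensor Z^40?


rank(M(x)N) = rank(M)*rank(N)
31*40 = 1240


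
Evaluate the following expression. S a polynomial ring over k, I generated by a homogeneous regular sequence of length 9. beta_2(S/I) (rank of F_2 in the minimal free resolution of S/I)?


Regular sequence => Koszul complex is the minimal free resolution.
Syz_1 minimally generated by Koszul relations f_i*e_j - f_j*e_i (i<j): mu(Syz_1) = beta_2 = C(m,2) = m(m-1)/2
m=9
9*8/2 = 36


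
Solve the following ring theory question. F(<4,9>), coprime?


gcd(4,9)=1 => F=ab-a-b=4*9-4-9=36-13=23


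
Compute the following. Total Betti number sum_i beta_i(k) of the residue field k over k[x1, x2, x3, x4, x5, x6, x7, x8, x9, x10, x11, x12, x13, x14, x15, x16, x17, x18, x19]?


Koszul resolution: beta_i(k)=C(n,i), n=19
sum_i C(19,i) = 2^19 = 524288


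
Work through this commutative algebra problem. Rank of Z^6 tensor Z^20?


rank(M(x)N) = rank(M)*rank(N)
6*20 = 120


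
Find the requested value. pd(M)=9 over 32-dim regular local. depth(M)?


pd+depth=depth(R)=32
depth=32-9=23


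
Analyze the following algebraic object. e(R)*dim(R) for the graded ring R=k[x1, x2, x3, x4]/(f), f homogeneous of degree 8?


e(R)=deg(f)=8, dim(R)=4-1=3
e*dim=8*3=24


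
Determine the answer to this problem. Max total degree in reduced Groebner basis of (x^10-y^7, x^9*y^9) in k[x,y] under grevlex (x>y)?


LT(f1)=x^10, LT(f2)=x^9y^9, lcm=x^10y^9
S(f1,f2) = y^9*f1 - x^1*f2 = -y^16
Reduced GB = {f1, f2, y^16}; degrees 10, 18, 16
Max = 18


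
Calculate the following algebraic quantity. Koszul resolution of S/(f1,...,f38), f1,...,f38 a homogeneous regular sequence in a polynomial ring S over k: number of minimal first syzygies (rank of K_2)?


Regular sequence => Koszul complex is the minimal free resolution.
Syz_1 minimally generated by Koszul relations f_i*e_j - f_j*e_i (i<j): mu(Syz_1) = beta_2 = C(m,2) = m(m-1)/2
m=38
38*37/2 = 703


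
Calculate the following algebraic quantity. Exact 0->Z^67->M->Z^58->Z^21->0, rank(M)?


Alt sum=0:
(-1)^0*67 + (-1)^1*? + (-1)^2*58 + (-1)^3*21=0
rank(M)=104


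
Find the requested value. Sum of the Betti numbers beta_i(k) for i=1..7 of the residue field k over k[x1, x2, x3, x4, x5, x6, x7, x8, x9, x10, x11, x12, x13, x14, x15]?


Koszul resolution: beta_i(k)=C(n,i), n=15
C(15,1)=15, C(15,2)=105, C(15,3)=455, C(15,4)=1365, C(15,5)=3003, C(15,6)=5005, C(15,7)=6435
Sum=16383


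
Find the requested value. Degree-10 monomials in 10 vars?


C(d+n-1,n-1)=C(19,9)=92378


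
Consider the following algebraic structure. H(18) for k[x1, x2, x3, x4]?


C(d+n-1,n-1)=C(21,3)=1330


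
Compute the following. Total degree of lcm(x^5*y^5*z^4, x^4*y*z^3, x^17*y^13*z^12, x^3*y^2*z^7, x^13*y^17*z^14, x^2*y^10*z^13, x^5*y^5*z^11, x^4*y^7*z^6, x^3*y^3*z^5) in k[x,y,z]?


lcm = componentwise max:
x: max(5,4,17,3,13,2,5,4,3)=17
y: max(5,1,13,2,17,10,5,7,3)=17
z: max(4,3,12,7,14,13,11,6,5)=14
Total=17+17+14=48


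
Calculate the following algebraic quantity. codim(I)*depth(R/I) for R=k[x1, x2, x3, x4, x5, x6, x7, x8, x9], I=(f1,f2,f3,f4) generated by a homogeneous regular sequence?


codim=4, depth=dim(R/I)=9-4=5
Product=4*5=20


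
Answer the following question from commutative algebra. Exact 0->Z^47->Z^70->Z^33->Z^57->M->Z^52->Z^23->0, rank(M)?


Alt sum=0:
(-1)^0*47 + (-1)^1*70 + (-1)^2*33 + (-1)^3*57 + (-1)^4*? + (-1)^5*52 + (-1)^6*23=0
rank(M)=76


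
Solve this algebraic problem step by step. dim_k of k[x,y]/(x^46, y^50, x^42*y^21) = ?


k[x,y]/I, I = (x^46, y^50, x^42*y^21)
Rect: 46x50=2300. Corner: (46-42)x(50-21)=116.
dim = 2300-116 = 2184


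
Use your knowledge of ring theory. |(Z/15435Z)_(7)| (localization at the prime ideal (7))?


7-primary part: 15435=7^3*45
Size=7^3=343


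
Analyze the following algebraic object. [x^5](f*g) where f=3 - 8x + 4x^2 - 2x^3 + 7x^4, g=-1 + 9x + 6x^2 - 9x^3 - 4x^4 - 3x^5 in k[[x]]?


[x^5] = sum a_i*b_j, i+j=5
  3*-3=-9
  -8*-4=32
  4*-9=-36
  -2*6=-12
  7*9=63
Sum=38


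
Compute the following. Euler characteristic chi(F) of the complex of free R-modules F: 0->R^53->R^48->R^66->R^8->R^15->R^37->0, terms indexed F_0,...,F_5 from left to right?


chi = sum (-1)^i * rank:
(-1)^0*53=53
(-1)^1*48=-48
(-1)^2*66=66
(-1)^3*8=-8
(-1)^4*15=15
(-1)^5*37=-37
chi=41


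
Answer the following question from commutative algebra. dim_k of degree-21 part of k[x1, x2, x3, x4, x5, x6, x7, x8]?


C(d+n-1,n-1)=C(28,7)=1184040


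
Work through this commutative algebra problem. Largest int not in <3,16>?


gcd(3,16)=1 => F=ab-a-b=3*16-3-16=48-19=29


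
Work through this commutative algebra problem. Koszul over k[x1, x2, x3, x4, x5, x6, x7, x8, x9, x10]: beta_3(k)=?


C(n,i)=C(10,3)=120


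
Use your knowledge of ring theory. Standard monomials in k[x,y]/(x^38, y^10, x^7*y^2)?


k[x,y]/I, I = (x^38, y^10, x^7*y^2)
Rect: 38x10=380. Corner: (38-7)x(10-2)=248.
dim = 380-248 = 132


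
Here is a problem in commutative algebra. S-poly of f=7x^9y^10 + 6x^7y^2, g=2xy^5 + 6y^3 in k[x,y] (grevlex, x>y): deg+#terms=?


LT(f)=7x^9y^10, LT(g)=2xy^5
lcm(LM)=x^9y^10
S(f,g) (scaled by 14 to clear denominators) = 2*f - 7x^8y^5*g = -42x^8y^8 + 12x^7y^2
2 terms, deg 16.
16+2=18


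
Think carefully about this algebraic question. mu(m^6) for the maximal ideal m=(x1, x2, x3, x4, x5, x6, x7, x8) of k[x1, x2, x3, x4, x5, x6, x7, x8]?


Graded Nakayama: mu(m^d) = dim_k (m^d/m^(d+1)) = #degree-6 monomials in 8 vars
C(n+d-1,d)=C(13,6)=1716


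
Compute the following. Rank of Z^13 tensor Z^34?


rank(M(x)N) = rank(M)*rank(N)
13*34 = 442


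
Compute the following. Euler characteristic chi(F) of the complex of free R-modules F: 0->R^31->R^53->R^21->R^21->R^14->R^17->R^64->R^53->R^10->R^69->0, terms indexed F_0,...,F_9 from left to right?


chi = sum (-1)^i * rank:
(-1)^0*31=31
(-1)^1*53=-53
(-1)^2*21=21
(-1)^3*21=-21
(-1)^4*14=14
(-1)^5*17=-17
(-1)^6*64=64
(-1)^7*53=-53
(-1)^8*10=10
(-1)^9*69=-69
chi=-73


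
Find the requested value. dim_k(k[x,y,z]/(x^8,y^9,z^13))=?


Basis: x^iy^jz^k, i<8,j<9,k<13
8*9*13=936


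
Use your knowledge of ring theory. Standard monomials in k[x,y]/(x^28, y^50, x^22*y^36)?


k[x,y]/I, I = (x^28, y^50, x^22*y^36)
Rect: 28x50=1400. Corner: (28-22)x(50-36)=84.
dim = 1400-84 = 1316


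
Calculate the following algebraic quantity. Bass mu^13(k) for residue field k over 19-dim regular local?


C(n,i)=C(19,13)=27132


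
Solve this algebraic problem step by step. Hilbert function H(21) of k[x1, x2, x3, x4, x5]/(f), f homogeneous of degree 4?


C(25,4)-C(21,4)=12650-5985=6665


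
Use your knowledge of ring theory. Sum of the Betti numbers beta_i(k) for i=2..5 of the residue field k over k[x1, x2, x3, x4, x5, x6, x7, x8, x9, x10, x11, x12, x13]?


Koszul resolution: beta_i(k)=C(n,i), n=13
C(13,2)=78, C(13,3)=286, C(13,4)=715, C(13,5)=1287
Sum=2366


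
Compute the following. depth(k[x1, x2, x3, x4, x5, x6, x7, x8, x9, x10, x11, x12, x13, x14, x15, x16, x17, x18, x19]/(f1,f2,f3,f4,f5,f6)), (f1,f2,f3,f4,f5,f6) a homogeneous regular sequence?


depth(R)=19
depth(R/I)=19-6=13


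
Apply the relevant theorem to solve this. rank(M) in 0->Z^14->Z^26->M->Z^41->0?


Alt sum=0:
(-1)^0*14 + (-1)^1*26 + (-1)^2*? + (-1)^3*41=0
rank(M)=53


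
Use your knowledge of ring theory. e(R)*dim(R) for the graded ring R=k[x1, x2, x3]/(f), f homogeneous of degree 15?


e(R)=deg(f)=15, dim(R)=3-1=2
e*dim=15*2=30


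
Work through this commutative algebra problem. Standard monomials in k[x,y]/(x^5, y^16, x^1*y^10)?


k[x,y]/I, I = (x^5, y^16, x^1*y^10)
Rect: 5x16=80. Corner: (5-1)x(16-10)=24.
dim = 80-24 = 56


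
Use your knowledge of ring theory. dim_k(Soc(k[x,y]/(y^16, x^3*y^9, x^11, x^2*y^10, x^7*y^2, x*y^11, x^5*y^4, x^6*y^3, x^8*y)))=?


Socle = ann(m) = span of standard monomials u with x*u, y*u in I (staircase corners).
Minimal generators: x^11, x^8*y, x^7*y^2, x^6*y^3, x^5*y^4, x^3*y^9, x^2*y^10, x*y^11, y^16
Corners: y^15, xy^10, x^2y^9, x^4y^8, x^5y^3, x^6y^2, x^7y, x^10
Socle dim=8


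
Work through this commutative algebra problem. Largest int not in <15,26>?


gcd(15,26)=1 => F=ab-a-b=15*26-15-26=390-41=349


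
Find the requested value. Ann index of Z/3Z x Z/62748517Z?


Exponent = lcm of the cyclic orders; pairwise coprime => product.
3^1*13^7=3*62748517=188245551


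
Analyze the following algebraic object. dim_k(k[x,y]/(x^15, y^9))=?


Basis: x^i*y^j, i<15, j<9
15*9=135


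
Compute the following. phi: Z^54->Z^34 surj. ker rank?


rank(ker) = 54-34 = 20


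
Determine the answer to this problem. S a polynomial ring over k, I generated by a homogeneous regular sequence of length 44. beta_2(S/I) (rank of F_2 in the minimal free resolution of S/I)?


Regular sequence => Koszul complex is the minimal free resolution.
Syz_1 minimally generated by Koszul relations f_i*e_j - f_j*e_i (i<j): mu(Syz_1) = beta_2 = C(m,2) = m(m-1)/2
m=44
44*43/2 = 946


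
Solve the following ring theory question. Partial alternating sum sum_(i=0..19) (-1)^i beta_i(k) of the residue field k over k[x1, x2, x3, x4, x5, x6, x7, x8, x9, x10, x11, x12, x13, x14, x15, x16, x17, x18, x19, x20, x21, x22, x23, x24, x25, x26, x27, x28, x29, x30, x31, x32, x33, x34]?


Koszul resolution: beta_i(k)=C(n,i), n=34
sum_(i=0..p) (-1)^i C(n,i) = (-1)^p C(n-1,p)
(-1)^19*C(33,19) = (-1)^19*818809200 = -818809200


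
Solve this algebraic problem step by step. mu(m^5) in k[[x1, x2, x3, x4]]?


C(n+d-1,d)=C(8,5)=56


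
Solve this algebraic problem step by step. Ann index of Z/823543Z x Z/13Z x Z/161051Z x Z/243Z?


Exponent = lcm of the cyclic orders; pairwise coprime => product.
7^7*13^1*11^5*3^5=823543*13*161051*243=418985826446187


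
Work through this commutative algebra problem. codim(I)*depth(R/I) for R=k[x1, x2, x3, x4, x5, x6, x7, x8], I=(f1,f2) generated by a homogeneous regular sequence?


codim=2, depth=dim(R/I)=8-2=6
Product=2*6=12


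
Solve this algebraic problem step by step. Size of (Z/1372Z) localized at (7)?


7-primary part: 1372=7^3*4
Size=7^3=343


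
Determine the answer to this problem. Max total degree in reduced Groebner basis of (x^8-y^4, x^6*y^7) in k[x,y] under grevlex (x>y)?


LT(f1)=x^8, LT(f2)=x^6y^7, lcm=x^8y^7
S(f1,f2) = y^7*f1 - x^2*f2 = -y^11
Reduced GB = {f1, f2, y^11}; degrees 8, 13, 11
Max = 13


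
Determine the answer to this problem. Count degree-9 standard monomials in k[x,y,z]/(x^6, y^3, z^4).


Need i<6, j<3, k<4 with i+j+k=9.
For each i, j ranges over max(0,9-i-3)..min(2,9-i):
  i=0: j in [6,2] -> 0
  i=1: j in [5,2] -> 0
  i=2: j in [4,2] -> 0
  i=3: j in [3,2] -> 0
  i=4: j in [2,2] -> 1
  i=5: j in [1,2] -> 2
H(9) = 0+0+0+0+1+2 = 3


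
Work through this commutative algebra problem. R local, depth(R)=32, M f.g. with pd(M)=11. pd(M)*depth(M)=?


pd+depth=32
depth=32-11=21
pd*depth=11*21=231


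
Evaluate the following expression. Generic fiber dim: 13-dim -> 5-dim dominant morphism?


dim(fiber)=dim(X)-dim(Y)=13-5=8


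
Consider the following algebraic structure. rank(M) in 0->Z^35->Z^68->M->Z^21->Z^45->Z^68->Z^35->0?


Alt sum=0:
(-1)^0*35 + (-1)^1*68 + (-1)^2*? + (-1)^3*21 + (-1)^4*45 + (-1)^5*68 + (-1)^6*35=0
rank(M)=42


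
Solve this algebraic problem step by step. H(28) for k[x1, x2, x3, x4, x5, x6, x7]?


C(d+n-1,n-1)=C(34,6)=1344904


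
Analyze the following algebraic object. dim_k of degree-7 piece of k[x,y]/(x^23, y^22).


k[x,y], I = (x^23, y^22), d = 7
Need i < 23 and d-i < 22.
Range: 0 <= i <= 7.
H(7) = 8


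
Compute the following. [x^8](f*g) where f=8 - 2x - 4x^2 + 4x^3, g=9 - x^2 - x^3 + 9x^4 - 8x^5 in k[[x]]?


[x^8] = sum a_i*b_j, i+j=8
  4*-8=-32
Sum=-32


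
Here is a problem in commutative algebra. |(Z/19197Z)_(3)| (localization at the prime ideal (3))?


3-primary part: 19197=3^5*79
Size=3^5=243


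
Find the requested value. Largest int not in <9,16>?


gcd(9,16)=1 => F=ab-a-b=9*16-9-16=144-25=119


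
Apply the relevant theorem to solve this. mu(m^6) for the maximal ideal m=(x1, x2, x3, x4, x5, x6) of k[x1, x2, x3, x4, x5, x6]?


Graded Nakayama: mu(m^d) = dim_k (m^d/m^(d+1)) = #degree-6 monomials in 6 vars
C(n+d-1,d)=C(11,6)=462


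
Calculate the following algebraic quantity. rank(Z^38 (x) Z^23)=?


rank(M(x)N) = rank(M)*rank(N)
38*23 = 874


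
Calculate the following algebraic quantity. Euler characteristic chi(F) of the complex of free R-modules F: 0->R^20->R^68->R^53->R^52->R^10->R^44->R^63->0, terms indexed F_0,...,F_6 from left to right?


chi = sum (-1)^i * rank:
(-1)^0*20=20
(-1)^1*68=-68
(-1)^2*53=53
(-1)^3*52=-52
(-1)^4*10=10
(-1)^5*44=-44
(-1)^6*63=63
chi=-18


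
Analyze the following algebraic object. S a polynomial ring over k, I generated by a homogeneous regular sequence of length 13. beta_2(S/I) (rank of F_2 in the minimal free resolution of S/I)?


Regular sequence => Koszul complex is the minimal free resolution.
Syz_1 minimally generated by Koszul relations f_i*e_j - f_j*e_i (i<j): mu(Syz_1) = beta_2 = C(m,2) = m(m-1)/2
m=13
13*12/2 = 78


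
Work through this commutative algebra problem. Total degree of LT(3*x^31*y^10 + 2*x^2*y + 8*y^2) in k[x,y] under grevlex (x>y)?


LT: 3*x^31*y^10
deg_x=31, deg_y=10
Total=31+10=41


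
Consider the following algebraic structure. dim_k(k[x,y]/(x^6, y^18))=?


Basis: x^i*y^j, i<6, j<18
6*18=108


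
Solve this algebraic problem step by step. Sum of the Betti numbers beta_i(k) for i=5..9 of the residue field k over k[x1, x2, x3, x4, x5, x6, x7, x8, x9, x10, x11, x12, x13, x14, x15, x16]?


Koszul resolution: beta_i(k)=C(n,i), n=16
C(16,5)=4368, C(16,6)=8008, C(16,7)=11440, C(16,8)=12870, C(16,9)=11440
Sum=48126


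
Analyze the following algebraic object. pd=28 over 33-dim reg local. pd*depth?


pd+depth=33
depth=33-28=5
pd*depth=28*5=140


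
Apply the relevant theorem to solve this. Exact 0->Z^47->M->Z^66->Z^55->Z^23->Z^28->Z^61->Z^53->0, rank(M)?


Alt sum=0:
(-1)^0*47 + (-1)^1*? + (-1)^2*66 + (-1)^3*55 + (-1)^4*23 + (-1)^5*28 + (-1)^6*61 + (-1)^7*53=0
rank(M)=61


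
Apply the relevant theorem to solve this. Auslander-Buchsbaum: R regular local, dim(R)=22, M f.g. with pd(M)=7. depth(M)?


pd+depth=depth(R)=22
depth=22-7=15


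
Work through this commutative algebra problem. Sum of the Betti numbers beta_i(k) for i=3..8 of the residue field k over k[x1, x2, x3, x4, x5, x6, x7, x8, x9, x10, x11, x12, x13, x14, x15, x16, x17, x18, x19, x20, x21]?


Koszul resolution: beta_i(k)=C(n,i), n=21
C(21,3)=1330, C(21,4)=5985, C(21,5)=20349, C(21,6)=54264, C(21,7)=116280, C(21,8)=203490
Sum=401698


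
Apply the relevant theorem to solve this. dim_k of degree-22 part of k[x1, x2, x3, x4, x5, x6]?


C(d+n-1,n-1)=C(27,5)=80730


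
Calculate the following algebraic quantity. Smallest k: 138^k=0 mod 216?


138^k mod 216:
k=1: 138
k=2: 36
k=3: 0
First zero at k = 3


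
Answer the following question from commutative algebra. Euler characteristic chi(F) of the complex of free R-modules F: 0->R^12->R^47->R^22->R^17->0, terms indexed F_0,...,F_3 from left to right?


chi = sum (-1)^i * rank:
(-1)^0*12=12
(-1)^1*47=-47
(-1)^2*22=22
(-1)^3*17=-17
chi=-30


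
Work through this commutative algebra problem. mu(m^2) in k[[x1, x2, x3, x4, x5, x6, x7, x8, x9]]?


C(n+d-1,d)=C(10,2)=45


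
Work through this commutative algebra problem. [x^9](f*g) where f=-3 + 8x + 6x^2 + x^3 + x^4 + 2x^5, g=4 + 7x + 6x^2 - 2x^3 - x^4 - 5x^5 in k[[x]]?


[x^9] = sum a_i*b_j, i+j=9
  1*-5=-5
  2*-1=-2
Sum=-7


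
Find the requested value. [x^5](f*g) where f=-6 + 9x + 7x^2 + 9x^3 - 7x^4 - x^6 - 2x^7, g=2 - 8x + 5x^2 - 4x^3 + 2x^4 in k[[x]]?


[x^5] = sum a_i*b_j, i+j=5
  9*2=18
  7*-4=-28
  9*5=45
  -7*-8=56
Sum=91


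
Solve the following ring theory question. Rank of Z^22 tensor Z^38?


rank(M(x)N) = rank(M)*rank(N)
22*38 = 836


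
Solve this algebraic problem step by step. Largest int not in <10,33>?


gcd(10,33)=1 => F=ab-a-b=10*33-10-33=330-43=287


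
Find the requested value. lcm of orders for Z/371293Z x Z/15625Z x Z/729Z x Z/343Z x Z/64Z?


Exponent = lcm of the cyclic orders; pairwise coprime => product.
13^5*5^6*3^6*7^3*2^6=371293*15625*729*343*64=92840700771000000


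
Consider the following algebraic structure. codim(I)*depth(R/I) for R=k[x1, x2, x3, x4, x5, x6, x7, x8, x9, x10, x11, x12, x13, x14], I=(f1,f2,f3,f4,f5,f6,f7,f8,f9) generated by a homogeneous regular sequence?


codim=9, depth=dim(R/I)=14-9=5
Product=9*5=45


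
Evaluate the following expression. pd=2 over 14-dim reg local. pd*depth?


pd+depth=14
depth=14-2=12
pd*depth=2*12=24


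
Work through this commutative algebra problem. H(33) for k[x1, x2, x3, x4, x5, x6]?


C(d+n-1,n-1)=C(38,5)=501942


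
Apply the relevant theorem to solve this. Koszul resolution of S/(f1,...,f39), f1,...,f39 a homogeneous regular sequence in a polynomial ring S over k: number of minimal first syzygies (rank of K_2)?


Regular sequence => Koszul complex is the minimal free resolution.
Syz_1 minimally generated by Koszul relations f_i*e_j - f_j*e_i (i<j): mu(Syz_1) = beta_2 = C(m,2) = m(m-1)/2
m=39
39*38/2 = 741


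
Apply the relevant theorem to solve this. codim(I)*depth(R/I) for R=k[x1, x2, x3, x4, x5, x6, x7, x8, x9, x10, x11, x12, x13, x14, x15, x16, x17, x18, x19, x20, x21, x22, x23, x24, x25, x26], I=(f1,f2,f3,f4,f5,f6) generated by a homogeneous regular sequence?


codim=6, depth=dim(R/I)=26-6=20
Product=6*20=120


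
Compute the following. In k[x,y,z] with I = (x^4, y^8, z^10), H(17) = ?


Need i<4, j<8, k<10 with i+j+k=17.
For each i, j ranges over max(0,17-i-9)..min(7,17-i):
  i=0: j in [8,7] -> 0
  i=1: j in [7,7] -> 1
  i=2: j in [6,7] -> 2
  i=3: j in [5,7] -> 3
H(17) = 0+1+2+3 = 6


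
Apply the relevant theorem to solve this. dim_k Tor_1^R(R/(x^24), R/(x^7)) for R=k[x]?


Tor_1(R/I,R/J)=(I cap J)/IJ=(x^24)/(x^31)
dim=31-24=min(24,7)=7


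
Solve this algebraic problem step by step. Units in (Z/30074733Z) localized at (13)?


Local ring = Z/371293Z.
phi(371293) = 13^4*(13-1) = 342732
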